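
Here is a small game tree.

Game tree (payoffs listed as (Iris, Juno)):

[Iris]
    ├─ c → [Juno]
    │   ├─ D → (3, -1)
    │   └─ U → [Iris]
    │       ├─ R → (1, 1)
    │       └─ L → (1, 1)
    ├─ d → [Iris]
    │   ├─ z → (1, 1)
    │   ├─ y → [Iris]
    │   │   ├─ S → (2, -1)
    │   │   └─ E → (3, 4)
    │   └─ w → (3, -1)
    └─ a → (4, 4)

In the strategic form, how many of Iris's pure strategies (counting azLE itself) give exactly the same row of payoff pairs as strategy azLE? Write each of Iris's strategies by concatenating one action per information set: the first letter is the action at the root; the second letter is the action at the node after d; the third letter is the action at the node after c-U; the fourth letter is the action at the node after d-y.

Row for azLE (columns D, U): (4,4) (4,4).
Under azLE, Iris's choice at the node after d and at the node after c-U and at the node after d-y can never be reached regardless of what Juno does, so varying those choices leaves every outcome unchanged.
Holding the reachable choices fixed and varying the unreachable ones freely already gives 3 × 2 × 2 = 12 equivalent strategies.
No other strategy reproduces this row, so those 12 are the full class: azRS, azRE, azLS, azLE, ayRS, ayRE, ayLS, ayLE, awRS, awRE, awLS, awLE.

12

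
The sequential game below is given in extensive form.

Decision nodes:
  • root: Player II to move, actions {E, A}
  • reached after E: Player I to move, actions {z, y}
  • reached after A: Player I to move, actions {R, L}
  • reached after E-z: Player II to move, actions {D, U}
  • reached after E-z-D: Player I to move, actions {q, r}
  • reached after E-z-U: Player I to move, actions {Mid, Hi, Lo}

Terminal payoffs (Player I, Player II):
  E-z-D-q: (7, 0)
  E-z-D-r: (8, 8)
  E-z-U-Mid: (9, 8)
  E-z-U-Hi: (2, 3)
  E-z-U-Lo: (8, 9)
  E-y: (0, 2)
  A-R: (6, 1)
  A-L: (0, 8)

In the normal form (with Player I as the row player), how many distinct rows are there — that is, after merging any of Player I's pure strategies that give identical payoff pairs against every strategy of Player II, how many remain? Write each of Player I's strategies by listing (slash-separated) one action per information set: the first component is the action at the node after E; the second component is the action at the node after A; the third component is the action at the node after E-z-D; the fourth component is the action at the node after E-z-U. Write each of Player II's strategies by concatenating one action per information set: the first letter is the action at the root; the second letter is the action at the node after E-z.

Player I has 24 pure strategies: z/R/q/Mid, z/R/q/Hi, z/R/q/Lo, z/R/r/Mid, z/R/r/Hi, z/R/r/Lo, z/L/q/Mid, z/L/q/Hi, z/L/q/Lo, z/L/r/Mid, z/L/r/Hi, z/L/r/Lo, y/R/q/Mid, y/R/q/Hi, y/R/q/Lo, y/R/r/Mid, y/R/r/Hi, y/R/r/Lo, y/L/q/Mid, y/L/q/Hi, y/L/q/Lo, y/L/r/Mid, y/L/r/Hi, y/L/r/Lo. Columns: ED, EU, AD, AU.
{z/R/q/Mid} → row (7,0) (9,8) (6,1) (6,1)
{z/R/q/Hi} → row (7,0) (2,3) (6,1) (6,1)
{z/R/q/Lo} → row (7,0) (8,9) (6,1) (6,1)
{z/R/r/Mid} → row (8,8) (9,8) (6,1) (6,1)
{z/R/r/Hi} → row (8,8) (2,3) (6,1) (6,1)
{z/R/r/Lo} → row (8,8) (8,9) (6,1) (6,1)
{z/L/q/Mid} → row (7,0) (9,8) (0,8) (0,8)
{z/L/q/Hi} → row (7,0) (2,3) (0,8) (0,8)
{z/L/q/Lo} → row (7,0) (8,9) (0,8) (0,8)
{z/L/r/Mid} → row (8,8) (9,8) (0,8) (0,8)
{z/L/r/Hi} → row (8,8) (2,3) (0,8) (0,8)
{z/L/r/Lo} → row (8,8) (8,9) (0,8) (0,8)
{y/R/q/Mid, y/R/q/Hi, y/R/q/Lo, y/R/r/Mid, y/R/r/Hi, y/R/r/Lo} → row (0,2) (0,2) (6,1) (6,1)
{y/L/q/Mid, y/L/q/Hi, y/L/q/Lo, y/L/r/Mid, y/L/r/Hi, y/L/r/Lo} → row (0,2) (0,2) (0,8) (0,8)
That's 14 distinct rows out of 24 strategies.

14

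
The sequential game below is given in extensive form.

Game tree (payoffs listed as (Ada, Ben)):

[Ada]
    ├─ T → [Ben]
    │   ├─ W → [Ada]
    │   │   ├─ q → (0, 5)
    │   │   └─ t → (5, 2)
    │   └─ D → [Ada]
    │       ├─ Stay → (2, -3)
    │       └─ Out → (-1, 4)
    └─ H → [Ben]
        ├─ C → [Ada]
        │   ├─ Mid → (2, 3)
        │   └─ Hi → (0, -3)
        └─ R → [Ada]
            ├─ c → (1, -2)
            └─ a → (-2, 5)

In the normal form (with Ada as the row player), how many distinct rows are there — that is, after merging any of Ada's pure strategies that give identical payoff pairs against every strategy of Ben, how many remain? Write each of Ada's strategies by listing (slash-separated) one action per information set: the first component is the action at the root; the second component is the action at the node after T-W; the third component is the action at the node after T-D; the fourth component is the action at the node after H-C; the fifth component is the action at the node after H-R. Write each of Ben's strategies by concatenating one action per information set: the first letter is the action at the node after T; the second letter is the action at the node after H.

8

Ada has 32 pure strategies: T/q/Stay/Mid/c, T/q/Stay/Mid/a, T/q/Stay/Hi/c, T/q/Stay/Hi/a, T/q/Out/Mid/c, T/q/Out/Mid/a, T/q/Out/Hi/c, T/q/Out/Hi/a, T/t/Stay/Mid/c, T/t/Stay/Mid/a, T/t/Stay/Hi/c, T/t/Stay/Hi/a, T/t/Out/Mid/c, T/t/Out/Mid/a, T/t/Out/Hi/c, T/t/Out/Hi/a, H/q/Stay/Mid/c, H/q/Stay/Mid/a, H/q/Stay/Hi/c, H/q/Stay/Hi/a, H/q/Out/Mid/c, H/q/Out/Mid/a, H/q/Out/Hi/c, H/q/Out/Hi/a, H/t/Stay/Mid/c, H/t/Stay/Mid/a, H/t/Stay/Hi/c, H/t/Stay/Hi/a, H/t/Out/Mid/c, H/t/Out/Mid/a, H/t/Out/Hi/c, H/t/Out/Hi/a. Columns: WC, WR, DC, DR.
{T/q/Stay/Mid/c, T/q/Stay/Mid/a, T/q/Stay/Hi/c, T/q/Stay/Hi/a} → row (0,5) (0,5) (2,-3) (2,-3)
{T/q/Out/Mid/c, T/q/Out/Mid/a, T/q/Out/Hi/c, T/q/Out/Hi/a} → row (0,5) (0,5) (-1,4) (-1,4)
{T/t/Stay/Mid/c, T/t/Stay/Mid/a, T/t/Stay/Hi/c, T/t/Stay/Hi/a} → row (5,2) (5,2) (2,-3) (2,-3)
{T/t/Out/Mid/c, T/t/Out/Mid/a, T/t/Out/Hi/c, T/t/Out/Hi/a} → row (5,2) (5,2) (-1,4) (-1,4)
{H/q/Stay/Mid/c, H/q/Out/Mid/c, H/t/Stay/Mid/c, H/t/Out/Mid/c} → row (2,3) (1,-2) (2,3) (1,-2)
{H/q/Stay/Mid/a, H/q/Out/Mid/a, H/t/Stay/Mid/a, H/t/Out/Mid/a} → row (2,3) (-2,5) (2,3) (-2,5)
{H/q/Stay/Hi/c, H/q/Out/Hi/c, H/t/Stay/Hi/c, H/t/Out/Hi/c} → row (0,-3) (1,-2) (0,-3) (1,-2)
{H/q/Stay/Hi/a, H/q/Out/Hi/a, H/t/Stay/Hi/a, H/t/Out/Hi/a} → row (0,-3) (-2,5) (0,-3) (-2,5)
That's 8 distinct rows out of 32 strategies.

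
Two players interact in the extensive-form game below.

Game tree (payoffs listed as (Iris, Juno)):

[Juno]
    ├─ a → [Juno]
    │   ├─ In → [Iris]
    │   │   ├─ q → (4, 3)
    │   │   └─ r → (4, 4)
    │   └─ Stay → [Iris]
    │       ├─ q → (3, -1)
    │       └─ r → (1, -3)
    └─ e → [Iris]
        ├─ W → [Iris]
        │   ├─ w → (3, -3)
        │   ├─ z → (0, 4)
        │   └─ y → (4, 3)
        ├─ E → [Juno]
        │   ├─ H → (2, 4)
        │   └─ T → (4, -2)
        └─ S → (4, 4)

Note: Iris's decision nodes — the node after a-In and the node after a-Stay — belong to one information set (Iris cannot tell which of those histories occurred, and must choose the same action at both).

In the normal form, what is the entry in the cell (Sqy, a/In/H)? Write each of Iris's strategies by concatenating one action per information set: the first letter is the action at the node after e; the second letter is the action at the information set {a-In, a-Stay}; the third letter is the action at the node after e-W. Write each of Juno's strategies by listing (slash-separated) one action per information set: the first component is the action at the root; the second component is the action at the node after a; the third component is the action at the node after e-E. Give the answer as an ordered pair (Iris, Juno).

Trace the play path from the root:
  Juno plays a
  Juno plays In at [a]
  Iris plays q at [a-In]
→ terminal payoff (4, 3).
(Iris's choice at the node after e is never reached on this path, so it doesn't affect the outcome.)

(4, 3)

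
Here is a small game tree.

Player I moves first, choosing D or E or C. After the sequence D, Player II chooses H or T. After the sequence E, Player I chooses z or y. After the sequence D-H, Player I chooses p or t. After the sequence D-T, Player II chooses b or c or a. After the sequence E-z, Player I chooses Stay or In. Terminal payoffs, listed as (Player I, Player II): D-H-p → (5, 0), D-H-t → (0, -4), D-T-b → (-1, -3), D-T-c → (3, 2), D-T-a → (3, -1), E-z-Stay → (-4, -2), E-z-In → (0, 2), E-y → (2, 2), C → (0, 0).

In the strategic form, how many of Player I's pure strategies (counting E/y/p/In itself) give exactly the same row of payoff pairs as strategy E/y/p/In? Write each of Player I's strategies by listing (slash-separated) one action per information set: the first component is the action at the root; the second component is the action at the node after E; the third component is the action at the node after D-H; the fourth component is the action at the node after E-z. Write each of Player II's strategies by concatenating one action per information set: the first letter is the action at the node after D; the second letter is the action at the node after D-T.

Row for E/y/p/In (columns Hb, Hc, Ha, Tb, Tc, Ta): (2,2) (2,2) (2,2) (2,2) (2,2) (2,2).
Under E/y/p/In, Player I's choice at the node after D-H and at the node after E-z can never be reached regardless of what Player II does, so varying those choices leaves every outcome unchanged.
Holding the reachable choices fixed and varying the unreachable ones freely already gives 2 × 2 = 4 equivalent strategies.
No other strategy reproduces this row, so those 4 are the full class: E/y/p/Stay, E/y/p/In, E/y/t/Stay, E/y/t/In.

4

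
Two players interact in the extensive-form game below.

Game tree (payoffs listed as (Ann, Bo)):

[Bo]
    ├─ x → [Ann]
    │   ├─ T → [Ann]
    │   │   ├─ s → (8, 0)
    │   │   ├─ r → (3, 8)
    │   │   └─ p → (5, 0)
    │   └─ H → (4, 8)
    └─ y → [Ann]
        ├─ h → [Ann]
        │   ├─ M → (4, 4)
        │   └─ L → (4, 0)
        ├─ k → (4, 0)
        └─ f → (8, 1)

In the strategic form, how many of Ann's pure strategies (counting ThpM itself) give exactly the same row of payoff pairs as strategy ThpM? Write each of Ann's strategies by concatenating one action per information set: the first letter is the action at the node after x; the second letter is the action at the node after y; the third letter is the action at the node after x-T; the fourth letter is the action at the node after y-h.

Row for ThpM (columns x, y): (5,0) (4,4).
Every one of Ann's information sets is on the play path for some reply by Bo when Ann follows ThpM.
Changing the action at any of them therefore changes at least one column, so only ThpM itself gives this row.

1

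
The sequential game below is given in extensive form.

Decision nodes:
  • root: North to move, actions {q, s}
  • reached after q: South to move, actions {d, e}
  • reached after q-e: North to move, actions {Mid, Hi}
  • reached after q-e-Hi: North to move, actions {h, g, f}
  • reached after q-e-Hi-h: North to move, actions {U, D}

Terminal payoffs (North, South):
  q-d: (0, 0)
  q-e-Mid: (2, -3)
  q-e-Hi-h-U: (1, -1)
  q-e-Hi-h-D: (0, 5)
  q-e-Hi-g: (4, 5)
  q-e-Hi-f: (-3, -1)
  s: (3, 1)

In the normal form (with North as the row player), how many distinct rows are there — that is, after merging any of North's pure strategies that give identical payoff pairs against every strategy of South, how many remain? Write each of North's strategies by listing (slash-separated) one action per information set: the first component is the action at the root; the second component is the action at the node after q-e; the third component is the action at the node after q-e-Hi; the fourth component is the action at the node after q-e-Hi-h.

6

North has 24 pure strategies: q/Mid/h/U, q/Mid/h/D, q/Mid/g/U, q/Mid/g/D, q/Mid/f/U, q/Mid/f/D, q/Hi/h/U, q/Hi/h/D, q/Hi/g/U, q/Hi/g/D, q/Hi/f/U, q/Hi/f/D, s/Mid/h/U, s/Mid/h/D, s/Mid/g/U, s/Mid/g/D, s/Mid/f/U, s/Mid/f/D, s/Hi/h/U, s/Hi/h/D, s/Hi/g/U, s/Hi/g/D, s/Hi/f/U, s/Hi/f/D. Columns: d, e.
{q/Mid/h/U, q/Mid/h/D, q/Mid/g/U, q/Mid/g/D, q/Mid/f/U, q/Mid/f/D} → row (0,0) (2,-3)
{q/Hi/h/U} → row (0,0) (1,-1)
{q/Hi/h/D} → row (0,0) (0,5)
{q/Hi/g/U, q/Hi/g/D} → row (0,0) (4,5)
{q/Hi/f/U, q/Hi/f/D} → row (0,0) (-3,-1)
{s/Mid/h/U, s/Mid/h/D, s/Mid/g/U, s/Mid/g/D, s/Mid/f/U, s/Mid/f/D, s/Hi/h/U, s/Hi/h/D, s/Hi/g/U, s/Hi/g/D, s/Hi/f/U, s/Hi/f/D} → row (3,1) (3,1)
That's 6 distinct rows out of 24 strategies.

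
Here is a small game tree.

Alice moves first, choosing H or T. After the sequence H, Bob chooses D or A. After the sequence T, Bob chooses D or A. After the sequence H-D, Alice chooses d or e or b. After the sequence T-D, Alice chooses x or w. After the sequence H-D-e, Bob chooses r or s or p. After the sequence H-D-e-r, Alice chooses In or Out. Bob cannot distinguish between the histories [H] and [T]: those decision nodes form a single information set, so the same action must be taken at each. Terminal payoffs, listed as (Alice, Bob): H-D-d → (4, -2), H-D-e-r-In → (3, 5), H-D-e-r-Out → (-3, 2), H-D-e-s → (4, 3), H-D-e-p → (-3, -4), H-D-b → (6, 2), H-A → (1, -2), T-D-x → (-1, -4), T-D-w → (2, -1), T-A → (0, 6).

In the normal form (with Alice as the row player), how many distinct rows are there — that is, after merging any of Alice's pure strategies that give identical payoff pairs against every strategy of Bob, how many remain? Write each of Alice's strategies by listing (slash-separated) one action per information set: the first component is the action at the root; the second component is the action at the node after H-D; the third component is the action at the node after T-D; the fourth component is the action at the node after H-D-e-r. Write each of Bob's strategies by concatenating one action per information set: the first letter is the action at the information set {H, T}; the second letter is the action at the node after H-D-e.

Alice has 24 pure strategies: H/d/x/In, H/d/x/Out, H/d/w/In, H/d/w/Out, H/e/x/In, H/e/x/Out, H/e/w/In, H/e/w/Out, H/b/x/In, H/b/x/Out, H/b/w/In, H/b/w/Out, T/d/x/In, T/d/x/Out, T/d/w/In, T/d/w/Out, T/e/x/In, T/e/x/Out, T/e/w/In, T/e/w/Out, T/b/x/In, T/b/x/Out, T/b/w/In, T/b/w/Out. Columns: Dr, Ds, Dp, Ar, As, Ap.
{H/d/x/In, H/d/x/Out, H/d/w/In, H/d/w/Out} → row (4,-2) (4,-2) (4,-2) (1,-2) (1,-2) (1,-2)
{H/e/x/In, H/e/w/In} → row (3,5) (4,3) (-3,-4) (1,-2) (1,-2) (1,-2)
{H/e/x/Out, H/e/w/Out} → row (-3,2) (4,3) (-3,-4) (1,-2) (1,-2) (1,-2)
{H/b/x/In, H/b/x/Out, H/b/w/In, H/b/w/Out} → row (6,2) (6,2) (6,2) (1,-2) (1,-2) (1,-2)
{T/d/x/In, T/d/x/Out, T/e/x/In, T/e/x/Out, T/b/x/In, T/b/x/Out} → row (-1,-4) (-1,-4) (-1,-4) (0,6) (0,6) (0,6)
{T/d/w/In, T/d/w/Out, T/e/w/In, T/e/w/Out, T/b/w/In, T/b/w/Out} → row (2,-1) (2,-1) (2,-1) (0,6) (0,6) (0,6)
That's 6 distinct rows out of 24 strategies.

6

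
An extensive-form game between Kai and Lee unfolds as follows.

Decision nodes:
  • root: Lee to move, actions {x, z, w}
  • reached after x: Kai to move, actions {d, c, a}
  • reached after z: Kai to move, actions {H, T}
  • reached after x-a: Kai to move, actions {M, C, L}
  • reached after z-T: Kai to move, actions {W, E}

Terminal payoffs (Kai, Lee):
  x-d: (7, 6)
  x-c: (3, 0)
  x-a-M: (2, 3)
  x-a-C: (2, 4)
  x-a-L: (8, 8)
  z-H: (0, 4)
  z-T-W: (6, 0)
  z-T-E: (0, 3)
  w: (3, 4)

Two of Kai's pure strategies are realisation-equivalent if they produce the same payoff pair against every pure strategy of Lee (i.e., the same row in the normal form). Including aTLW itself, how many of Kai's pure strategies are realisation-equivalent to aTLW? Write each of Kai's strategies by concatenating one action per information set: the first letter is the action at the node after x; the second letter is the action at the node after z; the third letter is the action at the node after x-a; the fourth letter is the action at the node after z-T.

Row for aTLW (columns x, z, w): (8,8) (6,0) (3,4).
Every one of Kai's information sets is on the play path for some reply by Lee when Kai follows aTLW.
Changing the action at any of them therefore changes at least one column, so only aTLW itself gives this row.

1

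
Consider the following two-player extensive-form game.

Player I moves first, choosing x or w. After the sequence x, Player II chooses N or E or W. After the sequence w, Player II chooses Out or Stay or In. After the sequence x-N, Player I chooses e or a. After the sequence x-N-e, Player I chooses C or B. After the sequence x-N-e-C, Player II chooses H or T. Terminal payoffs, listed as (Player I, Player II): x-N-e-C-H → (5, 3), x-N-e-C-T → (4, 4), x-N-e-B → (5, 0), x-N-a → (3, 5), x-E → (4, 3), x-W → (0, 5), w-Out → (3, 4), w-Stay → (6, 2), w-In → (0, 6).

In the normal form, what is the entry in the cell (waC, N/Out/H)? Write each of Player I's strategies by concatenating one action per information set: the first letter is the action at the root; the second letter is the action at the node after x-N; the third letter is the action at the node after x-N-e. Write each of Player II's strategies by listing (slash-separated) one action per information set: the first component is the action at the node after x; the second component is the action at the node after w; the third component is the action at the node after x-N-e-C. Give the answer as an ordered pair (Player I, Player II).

(3, 4)

Trace the play path from the root:
  Player I plays w
  Player II plays Out at [w]
→ terminal payoff (3, 4).
(Player I's choice at the node after x-N is never reached on this path, so it doesn't affect the outcome.)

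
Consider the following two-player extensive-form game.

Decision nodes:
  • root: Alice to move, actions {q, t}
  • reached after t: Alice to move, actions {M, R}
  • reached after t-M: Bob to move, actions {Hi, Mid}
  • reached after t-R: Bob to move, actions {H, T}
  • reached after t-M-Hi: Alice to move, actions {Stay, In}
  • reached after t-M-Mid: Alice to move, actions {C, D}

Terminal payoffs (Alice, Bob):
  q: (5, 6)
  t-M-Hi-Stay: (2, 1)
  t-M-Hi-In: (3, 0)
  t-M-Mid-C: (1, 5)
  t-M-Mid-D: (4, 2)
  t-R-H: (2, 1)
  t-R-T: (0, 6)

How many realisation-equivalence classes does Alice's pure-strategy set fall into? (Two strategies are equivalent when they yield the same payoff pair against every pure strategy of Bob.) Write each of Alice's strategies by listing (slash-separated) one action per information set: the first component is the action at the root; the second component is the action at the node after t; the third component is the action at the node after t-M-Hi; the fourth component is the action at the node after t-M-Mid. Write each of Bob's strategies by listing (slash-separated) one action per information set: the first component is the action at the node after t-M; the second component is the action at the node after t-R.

Alice has 16 pure strategies: q/M/Stay/C, q/M/Stay/D, q/M/In/C, q/M/In/D, q/R/Stay/C, q/R/Stay/D, q/R/In/C, q/R/In/D, t/M/Stay/C, t/M/Stay/D, t/M/In/C, t/M/In/D, t/R/Stay/C, t/R/Stay/D, t/R/In/C, t/R/In/D. Columns: Hi/H, Hi/T, Mid/H, Mid/T.
{q/M/Stay/C, q/M/Stay/D, q/M/In/C, q/M/In/D, q/R/Stay/C, q/R/Stay/D, q/R/In/C, q/R/In/D} → row (5,6) (5,6) (5,6) (5,6)
{t/M/Stay/C} → row (2,1) (2,1) (1,5) (1,5)
{t/M/Stay/D} → row (2,1) (2,1) (4,2) (4,2)
{t/M/In/C} → row (3,0) (3,0) (1,5) (1,5)
{t/M/In/D} → row (3,0) (3,0) (4,2) (4,2)
{t/R/Stay/C, t/R/Stay/D, t/R/In/C, t/R/In/D} → row (2,1) (0,6) (2,1) (0,6)
That's 6 distinct rows out of 16 strategies.

6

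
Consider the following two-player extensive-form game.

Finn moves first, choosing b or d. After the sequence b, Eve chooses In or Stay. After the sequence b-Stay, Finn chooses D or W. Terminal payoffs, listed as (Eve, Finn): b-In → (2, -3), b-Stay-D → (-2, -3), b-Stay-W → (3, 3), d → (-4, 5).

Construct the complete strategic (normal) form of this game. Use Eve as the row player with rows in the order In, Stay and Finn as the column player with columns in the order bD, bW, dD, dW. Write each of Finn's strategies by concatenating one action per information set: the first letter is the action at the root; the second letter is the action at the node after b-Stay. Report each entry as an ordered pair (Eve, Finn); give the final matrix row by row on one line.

           bD       bW       dD       dW
  In   (2,-3)   (2,-3)   (-4,5)   (-4,5)
Stay  (-2,-3)    (3,3)   (-4,5)   (-4,5)

In: (2,-3) (2,-3) (-4,5) (-4,5) | Stay: (-2,-3) (3,3) (-4,5) (-4,5)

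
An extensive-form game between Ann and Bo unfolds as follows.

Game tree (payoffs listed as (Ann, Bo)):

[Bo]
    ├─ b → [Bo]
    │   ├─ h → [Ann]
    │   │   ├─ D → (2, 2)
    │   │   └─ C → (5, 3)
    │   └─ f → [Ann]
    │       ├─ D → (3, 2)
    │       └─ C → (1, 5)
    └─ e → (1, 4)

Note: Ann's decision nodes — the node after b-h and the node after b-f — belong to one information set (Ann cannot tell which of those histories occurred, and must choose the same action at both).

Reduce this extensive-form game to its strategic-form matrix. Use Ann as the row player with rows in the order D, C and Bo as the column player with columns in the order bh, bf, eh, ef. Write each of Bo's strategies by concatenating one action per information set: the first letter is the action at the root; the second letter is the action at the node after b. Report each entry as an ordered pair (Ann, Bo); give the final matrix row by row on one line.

D: (2,2) (3,2) (1,4) (1,4) | C: (5,3) (1,5) (1,4) (1,4)

           bh       bf       eh       ef
   D    (2,2)    (3,2)    (1,4)    (1,4)
   C    (5,3)    (1,5)    (1,4)    (1,4)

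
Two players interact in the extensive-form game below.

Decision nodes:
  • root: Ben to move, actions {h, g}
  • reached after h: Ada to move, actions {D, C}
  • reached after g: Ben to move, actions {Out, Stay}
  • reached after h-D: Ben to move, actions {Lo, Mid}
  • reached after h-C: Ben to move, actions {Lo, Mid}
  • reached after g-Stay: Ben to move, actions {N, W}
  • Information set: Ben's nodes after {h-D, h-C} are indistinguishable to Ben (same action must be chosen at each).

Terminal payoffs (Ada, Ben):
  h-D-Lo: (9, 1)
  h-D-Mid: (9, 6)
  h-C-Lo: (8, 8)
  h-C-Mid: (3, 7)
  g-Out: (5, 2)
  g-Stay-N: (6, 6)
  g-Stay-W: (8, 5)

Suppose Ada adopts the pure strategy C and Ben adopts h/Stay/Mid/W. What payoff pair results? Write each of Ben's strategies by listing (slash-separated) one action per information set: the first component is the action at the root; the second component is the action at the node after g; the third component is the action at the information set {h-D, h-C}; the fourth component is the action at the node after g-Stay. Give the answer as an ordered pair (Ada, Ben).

Trace the play path from the root:
  Ben plays h
  Ada plays C at [h]
  Ben plays Mid at [h-C]
→ terminal payoff (3, 7).
(Ben's choice at the node after g is never reached on this path, so it doesn't affect the outcome.)

(3, 7)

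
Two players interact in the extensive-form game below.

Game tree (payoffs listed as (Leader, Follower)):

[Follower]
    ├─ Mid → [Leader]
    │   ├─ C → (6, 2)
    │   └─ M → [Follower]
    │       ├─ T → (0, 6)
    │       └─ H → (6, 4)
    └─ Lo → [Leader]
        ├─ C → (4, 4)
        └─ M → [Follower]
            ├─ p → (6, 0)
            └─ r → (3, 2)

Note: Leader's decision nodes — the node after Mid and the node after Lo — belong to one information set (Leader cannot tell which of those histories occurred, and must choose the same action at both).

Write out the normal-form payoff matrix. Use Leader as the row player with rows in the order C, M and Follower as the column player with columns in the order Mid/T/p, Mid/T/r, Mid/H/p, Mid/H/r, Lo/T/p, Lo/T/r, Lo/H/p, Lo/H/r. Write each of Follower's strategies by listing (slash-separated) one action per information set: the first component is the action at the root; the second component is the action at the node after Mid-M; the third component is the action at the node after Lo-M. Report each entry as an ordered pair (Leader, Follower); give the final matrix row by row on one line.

      Mid/T/p  Mid/T/r  Mid/H/p  Mid/H/r   Lo/T/p   Lo/T/r   Lo/H/p   Lo/H/r
   C    (6,2)    (6,2)    (6,2)    (6,2)    (4,4)    (4,4)    (4,4)    (4,4)
   M    (0,6)    (0,6)    (6,4)    (6,4)    (6,0)    (3,2)    (6,0)    (3,2)

C: (6,2) (6,2) (6,2) (6,2) (4,4) (4,4) (4,4) (4,4) | M: (0,6) (0,6) (6,4) (6,4) (6,0) (3,2) (6,0) (3,2)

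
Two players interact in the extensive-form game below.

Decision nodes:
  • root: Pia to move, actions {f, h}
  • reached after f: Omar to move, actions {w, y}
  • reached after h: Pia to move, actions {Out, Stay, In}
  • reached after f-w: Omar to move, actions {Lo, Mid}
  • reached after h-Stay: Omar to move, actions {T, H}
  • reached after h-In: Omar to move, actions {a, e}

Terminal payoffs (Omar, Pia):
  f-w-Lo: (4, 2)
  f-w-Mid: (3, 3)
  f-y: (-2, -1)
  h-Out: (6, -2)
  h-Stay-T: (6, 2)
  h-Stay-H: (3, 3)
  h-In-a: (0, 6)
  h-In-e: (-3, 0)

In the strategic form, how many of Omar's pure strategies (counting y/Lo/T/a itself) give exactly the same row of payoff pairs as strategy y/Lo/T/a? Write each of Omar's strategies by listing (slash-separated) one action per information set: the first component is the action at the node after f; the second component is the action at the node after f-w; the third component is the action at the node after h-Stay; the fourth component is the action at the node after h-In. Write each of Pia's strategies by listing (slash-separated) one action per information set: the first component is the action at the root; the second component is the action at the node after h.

2

Row for y/Lo/T/a (columns f/Out, f/Stay, f/In, h/Out, h/Stay, h/In): (-2,-1) (-2,-1) (-2,-1) (6,-2) (6,2) (0,6).
Under y/Lo/T/a, Omar's choice at the node after f-w can never be reached regardless of what Pia does, so varying those choices leaves every outcome unchanged.
Holding the reachable choices fixed and varying the unreachable one freely already gives 2 equivalent strategies.
No other strategy reproduces this row, so those 2 are the full class: y/Lo/T/a, y/Mid/T/a.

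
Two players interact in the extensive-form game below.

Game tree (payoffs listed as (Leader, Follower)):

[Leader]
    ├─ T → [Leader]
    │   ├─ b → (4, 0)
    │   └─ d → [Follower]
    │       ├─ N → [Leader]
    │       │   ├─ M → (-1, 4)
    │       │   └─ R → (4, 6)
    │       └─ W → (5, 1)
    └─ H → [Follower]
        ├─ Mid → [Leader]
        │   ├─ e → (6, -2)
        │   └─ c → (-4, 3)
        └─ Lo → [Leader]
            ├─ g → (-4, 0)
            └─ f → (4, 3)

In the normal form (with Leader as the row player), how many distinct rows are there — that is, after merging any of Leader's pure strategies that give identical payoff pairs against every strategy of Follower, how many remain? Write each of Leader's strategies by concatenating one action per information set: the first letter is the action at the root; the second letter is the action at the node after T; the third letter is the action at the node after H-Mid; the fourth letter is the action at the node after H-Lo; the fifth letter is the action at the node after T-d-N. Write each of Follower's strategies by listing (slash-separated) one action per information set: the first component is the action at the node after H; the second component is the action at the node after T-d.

7

Leader has 32 pure strategies: TbegM, TbegR, TbefM, TbefR, TbcgM, TbcgR, TbcfM, TbcfR, TdegM, TdegR, TdefM, TdefR, TdcgM, TdcgR, TdcfM, TdcfR, HbegM, HbegR, HbefM, HbefR, HbcgM, HbcgR, HbcfM, HbcfR, HdegM, HdegR, HdefM, HdefR, HdcgM, HdcgR, HdcfM, HdcfR. Columns: Mid/N, Mid/W, Lo/N, Lo/W.
{TbegM, TbegR, TbefM, TbefR, TbcgM, TbcgR, TbcfM, TbcfR} → row (4,0) (4,0) (4,0) (4,0)
{TdegM, TdefM, TdcgM, TdcfM} → row (-1,4) (5,1) (-1,4) (5,1)
{TdegR, TdefR, TdcgR, TdcfR} → row (4,6) (5,1) (4,6) (5,1)
{HbegM, HbegR, HdegM, HdegR} → row (6,-2) (6,-2) (-4,0) (-4,0)
{HbefM, HbefR, HdefM, HdefR} → row (6,-2) (6,-2) (4,3) (4,3)
{HbcgM, HbcgR, HdcgM, HdcgR} → row (-4,3) (-4,3) (-4,0) (-4,0)
{HbcfM, HbcfR, HdcfM, HdcfR} → row (-4,3) (-4,3) (4,3) (4,3)
That's 7 distinct rows out of 32 strategies.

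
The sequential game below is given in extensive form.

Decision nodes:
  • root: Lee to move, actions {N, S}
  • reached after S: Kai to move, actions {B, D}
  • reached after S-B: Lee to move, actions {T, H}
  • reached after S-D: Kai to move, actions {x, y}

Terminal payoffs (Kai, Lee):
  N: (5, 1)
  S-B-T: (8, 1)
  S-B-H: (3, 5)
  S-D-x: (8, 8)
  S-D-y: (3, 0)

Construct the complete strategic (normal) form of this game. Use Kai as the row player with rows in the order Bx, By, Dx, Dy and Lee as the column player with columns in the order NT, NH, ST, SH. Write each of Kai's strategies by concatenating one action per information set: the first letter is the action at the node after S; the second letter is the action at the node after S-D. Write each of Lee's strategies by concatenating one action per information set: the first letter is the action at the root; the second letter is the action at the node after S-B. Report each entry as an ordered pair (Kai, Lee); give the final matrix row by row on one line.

           NT       NH       ST       SH
  Bx    (5,1)    (5,1)    (8,1)    (3,5)
  By    (5,1)    (5,1)    (8,1)    (3,5)
  Dx    (5,1)    (5,1)    (8,8)    (8,8)
  Dy    (5,1)    (5,1)    (3,0)    (3,0)

Bx: (5,1) (5,1) (8,1) (3,5) | By: (5,1) (5,1) (8,1) (3,5) | Dx: (5,1) (5,1) (8,8) (8,8) | Dy: (5,1) (5,1) (3,0) (3,0)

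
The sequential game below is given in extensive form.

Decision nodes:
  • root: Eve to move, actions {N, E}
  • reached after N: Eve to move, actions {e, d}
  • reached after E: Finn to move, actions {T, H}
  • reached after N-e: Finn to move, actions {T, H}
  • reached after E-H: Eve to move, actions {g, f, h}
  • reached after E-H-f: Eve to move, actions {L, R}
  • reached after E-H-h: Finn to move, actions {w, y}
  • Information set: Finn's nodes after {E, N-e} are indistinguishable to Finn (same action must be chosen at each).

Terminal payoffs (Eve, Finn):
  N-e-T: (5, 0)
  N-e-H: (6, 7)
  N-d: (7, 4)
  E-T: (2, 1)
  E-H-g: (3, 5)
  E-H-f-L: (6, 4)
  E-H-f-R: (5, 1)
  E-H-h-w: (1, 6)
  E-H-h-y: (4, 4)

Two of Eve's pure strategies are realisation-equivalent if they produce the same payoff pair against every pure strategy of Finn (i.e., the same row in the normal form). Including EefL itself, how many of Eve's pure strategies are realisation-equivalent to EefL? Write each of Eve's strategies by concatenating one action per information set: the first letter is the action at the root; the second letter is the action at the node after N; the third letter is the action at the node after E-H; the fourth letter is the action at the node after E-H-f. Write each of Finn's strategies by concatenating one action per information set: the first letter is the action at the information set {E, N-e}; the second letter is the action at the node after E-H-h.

2

Row for EefL (columns Tw, Ty, Hw, Hy): (2,1) (2,1) (6,4) (6,4).
Under EefL, Eve's choice at the node after N can never be reached regardless of what Finn does, so varying those choices leaves every outcome unchanged.
Holding the reachable choices fixed and varying the unreachable one freely already gives 2 equivalent strategies.
No other strategy reproduces this row, so those 2 are the full class: EefL, EdfL.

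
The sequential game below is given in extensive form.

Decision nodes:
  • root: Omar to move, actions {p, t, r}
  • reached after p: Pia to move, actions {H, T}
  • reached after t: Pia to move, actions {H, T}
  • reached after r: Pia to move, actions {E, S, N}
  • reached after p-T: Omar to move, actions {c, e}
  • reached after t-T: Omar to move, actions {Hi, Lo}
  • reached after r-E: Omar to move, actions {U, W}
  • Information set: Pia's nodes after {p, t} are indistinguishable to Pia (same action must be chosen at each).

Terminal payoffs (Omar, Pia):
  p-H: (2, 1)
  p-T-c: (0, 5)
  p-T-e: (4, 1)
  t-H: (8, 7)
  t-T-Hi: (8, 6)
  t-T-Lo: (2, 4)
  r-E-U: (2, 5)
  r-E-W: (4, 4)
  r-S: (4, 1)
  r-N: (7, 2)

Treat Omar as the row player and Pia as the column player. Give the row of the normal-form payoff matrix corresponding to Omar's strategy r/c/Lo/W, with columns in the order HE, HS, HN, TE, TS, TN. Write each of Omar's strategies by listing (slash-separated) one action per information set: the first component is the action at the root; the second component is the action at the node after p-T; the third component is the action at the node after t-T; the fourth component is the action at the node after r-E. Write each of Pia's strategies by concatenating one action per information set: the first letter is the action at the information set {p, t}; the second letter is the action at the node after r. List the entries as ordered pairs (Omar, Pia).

vs HE: Omar plays r → Pia plays E at [r] → Omar plays W at [r-E] → (4, 4)
vs HS: Omar plays r → Pia plays S at [r] → (4, 1)
vs HN: Omar plays r → Pia plays N at [r] → (7, 2)
vs TE: Omar plays r → Pia plays E at [r] → Omar plays W at [r-E] → (4, 4)
vs TS: Omar plays r → Pia plays S at [r] → (4, 1)
vs TN: Omar plays r → Pia plays N at [r] → (7, 2)

(4,4) (4,1) (7,2) (4,4) (4,1) (7,2)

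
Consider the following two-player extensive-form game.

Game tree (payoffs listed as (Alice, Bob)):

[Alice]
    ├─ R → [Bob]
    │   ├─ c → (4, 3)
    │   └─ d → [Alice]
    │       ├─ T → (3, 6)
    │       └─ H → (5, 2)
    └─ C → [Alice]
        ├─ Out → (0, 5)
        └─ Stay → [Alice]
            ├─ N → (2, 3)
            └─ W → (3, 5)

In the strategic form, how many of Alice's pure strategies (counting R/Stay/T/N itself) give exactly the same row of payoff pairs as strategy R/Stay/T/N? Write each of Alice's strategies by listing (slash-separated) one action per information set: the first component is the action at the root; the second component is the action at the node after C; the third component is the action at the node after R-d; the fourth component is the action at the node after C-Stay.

Row for R/Stay/T/N (columns c, d): (4,3) (3,6).
Under R/Stay/T/N, Alice's choice at the node after C and at the node after C-Stay can never be reached regardless of what Bob does, so varying those choices leaves every outcome unchanged.
Holding the reachable choices fixed and varying the unreachable ones freely already gives 2 × 2 = 4 equivalent strategies.
No other strategy reproduces this row, so those 4 are the full class: R/Out/T/N, R/Out/T/W, R/Stay/T/N, R/Stay/T/W.

4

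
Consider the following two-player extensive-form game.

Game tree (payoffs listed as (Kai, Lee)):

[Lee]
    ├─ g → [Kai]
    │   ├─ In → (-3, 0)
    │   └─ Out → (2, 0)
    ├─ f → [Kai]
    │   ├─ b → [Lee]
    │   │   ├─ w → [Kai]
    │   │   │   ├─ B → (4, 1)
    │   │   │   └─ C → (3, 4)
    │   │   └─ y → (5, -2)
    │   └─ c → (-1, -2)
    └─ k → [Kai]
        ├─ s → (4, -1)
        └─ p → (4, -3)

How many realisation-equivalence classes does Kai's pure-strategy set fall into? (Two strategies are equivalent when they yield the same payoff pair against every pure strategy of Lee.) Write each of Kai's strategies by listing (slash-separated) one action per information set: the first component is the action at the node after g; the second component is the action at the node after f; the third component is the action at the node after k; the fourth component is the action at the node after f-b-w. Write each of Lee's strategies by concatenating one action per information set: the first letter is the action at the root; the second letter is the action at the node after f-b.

12

Kai has 16 pure strategies: In/b/s/B, In/b/s/C, In/b/p/B, In/b/p/C, In/c/s/B, In/c/s/C, In/c/p/B, In/c/p/C, Out/b/s/B, Out/b/s/C, Out/b/p/B, Out/b/p/C, Out/c/s/B, Out/c/s/C, Out/c/p/B, Out/c/p/C. Columns: gw, gy, fw, fy, kw, ky.
{In/b/s/B} → row (-3,0) (-3,0) (4,1) (5,-2) (4,-1) (4,-1)
{In/b/s/C} → row (-3,0) (-3,0) (3,4) (5,-2) (4,-1) (4,-1)
{In/b/p/B} → row (-3,0) (-3,0) (4,1) (5,-2) (4,-3) (4,-3)
{In/b/p/C} → row (-3,0) (-3,0) (3,4) (5,-2) (4,-3) (4,-3)
{In/c/s/B, In/c/s/C} → row (-3,0) (-3,0) (-1,-2) (-1,-2) (4,-1) (4,-1)
{In/c/p/B, In/c/p/C} → row (-3,0) (-3,0) (-1,-2) (-1,-2) (4,-3) (4,-3)
{Out/b/s/B} → row (2,0) (2,0) (4,1) (5,-2) (4,-1) (4,-1)
{Out/b/s/C} → row (2,0) (2,0) (3,4) (5,-2) (4,-1) (4,-1)
{Out/b/p/B} → row (2,0) (2,0) (4,1) (5,-2) (4,-3) (4,-3)
{Out/b/p/C} → row (2,0) (2,0) (3,4) (5,-2) (4,-3) (4,-3)
{Out/c/s/B, Out/c/s/C} → row (2,0) (2,0) (-1,-2) (-1,-2) (4,-1) (4,-1)
{Out/c/p/B, Out/c/p/C} → row (2,0) (2,0) (-1,-2) (-1,-2) (4,-3) (4,-3)
That's 12 distinct rows out of 16 strategies.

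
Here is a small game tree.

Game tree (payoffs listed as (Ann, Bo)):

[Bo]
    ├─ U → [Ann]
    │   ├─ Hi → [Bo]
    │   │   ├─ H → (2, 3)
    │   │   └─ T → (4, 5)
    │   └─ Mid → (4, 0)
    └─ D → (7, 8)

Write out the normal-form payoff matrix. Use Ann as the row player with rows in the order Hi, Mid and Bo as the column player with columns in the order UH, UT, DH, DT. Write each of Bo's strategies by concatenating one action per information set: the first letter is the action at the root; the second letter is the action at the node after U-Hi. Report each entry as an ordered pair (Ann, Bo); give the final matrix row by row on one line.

Hi: (2,3) (4,5) (7,8) (7,8) | Mid: (4,0) (4,0) (7,8) (7,8)

Row Hi: UH→(2,3), UT→(4,5), DH→(7,8), DT→(7,8)
Row Mid: UH→(4,0), UT→(4,0), DH→(7,8), DT→(7,8)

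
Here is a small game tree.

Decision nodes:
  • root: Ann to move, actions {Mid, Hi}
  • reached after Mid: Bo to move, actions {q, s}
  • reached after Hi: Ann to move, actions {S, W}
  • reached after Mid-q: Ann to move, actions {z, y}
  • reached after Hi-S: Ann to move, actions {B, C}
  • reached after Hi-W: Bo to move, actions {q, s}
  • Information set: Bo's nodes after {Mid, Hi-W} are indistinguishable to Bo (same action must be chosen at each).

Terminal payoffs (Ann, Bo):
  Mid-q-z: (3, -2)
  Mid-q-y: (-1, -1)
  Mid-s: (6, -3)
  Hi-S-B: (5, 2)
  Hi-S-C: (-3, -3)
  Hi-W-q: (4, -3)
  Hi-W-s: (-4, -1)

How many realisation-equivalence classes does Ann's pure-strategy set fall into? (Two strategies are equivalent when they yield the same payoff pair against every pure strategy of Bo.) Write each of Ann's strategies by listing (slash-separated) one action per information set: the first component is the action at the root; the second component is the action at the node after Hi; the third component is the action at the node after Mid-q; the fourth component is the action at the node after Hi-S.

Ann has 16 pure strategies: Mid/S/z/B, Mid/S/z/C, Mid/S/y/B, Mid/S/y/C, Mid/W/z/B, Mid/W/z/C, Mid/W/y/B, Mid/W/y/C, Hi/S/z/B, Hi/S/z/C, Hi/S/y/B, Hi/S/y/C, Hi/W/z/B, Hi/W/z/C, Hi/W/y/B, Hi/W/y/C. Columns: q, s.
{Mid/S/z/B, Mid/S/z/C, Mid/W/z/B, Mid/W/z/C} → row (3,-2) (6,-3)
{Mid/S/y/B, Mid/S/y/C, Mid/W/y/B, Mid/W/y/C} → row (-1,-1) (6,-3)
{Hi/S/z/B, Hi/S/y/B} → row (5,2) (5,2)
{Hi/S/z/C, Hi/S/y/C} → row (-3,-3) (-3,-3)
{Hi/W/z/B, Hi/W/z/C, Hi/W/y/B, Hi/W/y/C} → row (4,-3) (-4,-1)
That's 5 distinct rows out of 16 strategies.

5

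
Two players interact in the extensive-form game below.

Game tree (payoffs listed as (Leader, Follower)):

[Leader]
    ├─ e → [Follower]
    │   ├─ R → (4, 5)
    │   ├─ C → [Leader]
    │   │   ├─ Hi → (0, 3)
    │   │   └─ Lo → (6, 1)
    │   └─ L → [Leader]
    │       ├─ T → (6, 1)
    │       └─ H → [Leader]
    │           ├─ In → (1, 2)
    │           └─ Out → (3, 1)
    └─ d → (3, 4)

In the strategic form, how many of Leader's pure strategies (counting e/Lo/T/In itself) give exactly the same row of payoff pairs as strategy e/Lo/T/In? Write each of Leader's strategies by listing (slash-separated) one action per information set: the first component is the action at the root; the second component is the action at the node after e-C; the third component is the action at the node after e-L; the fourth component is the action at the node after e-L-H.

2

Row for e/Lo/T/In (columns R, C, L): (4,5) (6,1) (6,1).
Under e/Lo/T/In, Leader's choice at the node after e-L-H can never be reached regardless of what Follower does, so varying those choices leaves every outcome unchanged.
Holding the reachable choices fixed and varying the unreachable one freely already gives 2 equivalent strategies.
No other strategy reproduces this row, so those 2 are the full class: e/Lo/T/In, e/Lo/T/Out.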